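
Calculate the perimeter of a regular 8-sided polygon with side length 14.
Perimeter = number of sides * side length
Perimeter = 8 * 14
Perimeter = 112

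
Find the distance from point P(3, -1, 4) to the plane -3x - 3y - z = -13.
d = |(-3)(3) + (-3)(-1) + (-1)(4) - (-13)| / √((-3)² + (-3)² + (-1)²) = 3/√19 = 0.6882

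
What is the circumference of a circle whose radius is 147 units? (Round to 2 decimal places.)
Circumference = 2 * pi * r
Circumference = 2 * pi * 147
Circumference = 923.63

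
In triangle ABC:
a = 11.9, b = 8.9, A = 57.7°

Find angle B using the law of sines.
sin(B)/b = sin(A)/a
sin(B) = b·sin(A)/a = 8.9·sin(57.7°)/11.9 = 0.632171
B = arcsin(0.632171) = 39.21°  (b ≤ a, so B ≤ A and the acute solution is unique)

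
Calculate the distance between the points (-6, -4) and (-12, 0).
Using the distance formula: d = sqrt((x₂-x₁)² + (y₂-y₁)²)
dx = (-12) - (-6) = -6
dy = 0 - (-4) = 4
d = sqrt((-6)² + 4²) = sqrt(36 + 16) = sqrt(52) = 7.21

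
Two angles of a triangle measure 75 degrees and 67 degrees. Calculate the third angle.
Sum of angles in a triangle = 180 degrees
Third angle = 180 - 75 - 67
Third angle = 38 degrees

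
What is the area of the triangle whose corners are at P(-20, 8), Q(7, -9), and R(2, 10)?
Using the coordinate formula: Area = (1/2)|x₁(y₂-y₃) + x₂(y₃-y₁) + x₃(y₁-y₂)|
Area = (1/2)|(-20)((-9)-10) + 7(10-8) + 2(8-(-9))|
Area = (1/2)|(-20)*(-19) + 7*2 + 2*17|
Area = (1/2)|380 + 14 + 34|
Area = (1/2)*428 = 214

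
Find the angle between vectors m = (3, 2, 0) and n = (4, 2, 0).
m·n = 16, |m|² = 13, |n|² = 20
cos θ = 16/√260 ≈ 0.9923
θ ≈ 7.125°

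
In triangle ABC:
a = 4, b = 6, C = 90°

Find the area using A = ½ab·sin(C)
A = ½·4·6·sin(90°) = ½·24·1.000000 = 12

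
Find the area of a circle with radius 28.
Area = pi * r²
Area = pi * 28²
Area = pi * 784
Area = 2463.01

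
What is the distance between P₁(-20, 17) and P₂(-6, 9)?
Using the distance formula: d = sqrt((x₂-x₁)² + (y₂-y₁)²)
dx = (-6) - (-20) = 14
dy = 9 - 17 = -8
d = sqrt(14² + (-8)²) = sqrt(196 + 64) = sqrt(260) = 16.12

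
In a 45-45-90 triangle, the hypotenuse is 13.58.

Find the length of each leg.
In a 45-45-90 triangle, hypotenuse = leg·√2  →  leg = hypotenuse/√2
leg = 13.58/√2 = 9.603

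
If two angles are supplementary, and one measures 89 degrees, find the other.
Supplementary angles sum to 180 degrees.
Other angle = 180 - 89
Other angle = 91 degrees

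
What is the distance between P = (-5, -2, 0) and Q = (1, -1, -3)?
d = √[(6)² + (1)² + (-3)²] = √46 = 6.782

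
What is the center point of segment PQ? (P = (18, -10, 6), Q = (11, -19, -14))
Midpoint = ((18+11)/2, (-10-19)/2, (6-14)/2) = (14.5, -14.5, -4)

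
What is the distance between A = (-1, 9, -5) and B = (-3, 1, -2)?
d = √[(-2)² + (-8)² + (3)²] = √77 = 8.775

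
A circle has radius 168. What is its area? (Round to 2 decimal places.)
Area = pi * r²
Area = pi * 168²
Area = pi * 28224
Area = 88668.31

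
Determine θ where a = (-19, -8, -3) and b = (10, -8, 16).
a·b = -174, |a|² = 434, |b|² = 420
cos θ = -174/√182280 ≈ -0.4075
θ ≈ 114.1°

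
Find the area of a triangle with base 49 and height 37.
Area = (1/2) * base * height
Area = (1/2) * 49 * 37
Area = 906.50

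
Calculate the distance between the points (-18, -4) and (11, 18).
Using the distance formula: d = sqrt((x₂-x₁)² + (y₂-y₁)²)
dx = 11 - (-18) = 29
dy = 18 - (-4) = 22
d = sqrt(29² + 22²) = sqrt(841 + 484) = sqrt(1325) = 36.40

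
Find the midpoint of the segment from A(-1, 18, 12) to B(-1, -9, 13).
Midpoint = ((-1-1)/2, (18-9)/2, (12+13)/2) = (-1, 4.5, 12.5)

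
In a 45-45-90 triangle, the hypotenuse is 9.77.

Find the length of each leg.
In a 45-45-90 triangle, hypotenuse = leg·√2  →  leg = hypotenuse/√2
leg = 9.77/√2 = 6.908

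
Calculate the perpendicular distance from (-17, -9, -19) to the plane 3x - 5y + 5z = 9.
d = |3(-17) + (-5)(-9) + 5(-19) - (9)| / √(3² + (-5)² + 5²) = 110/√59 = 14.32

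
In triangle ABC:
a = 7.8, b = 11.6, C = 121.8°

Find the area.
Using A = ½ab·sin(C):
A = ½·7.8·11.6·sin(121.8°) = ½·90.48·0.849893 = 38.45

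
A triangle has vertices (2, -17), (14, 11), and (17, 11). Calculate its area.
Using the coordinate formula: Area = (1/2)|x₁(y₂-y₃) + x₂(y₃-y₁) + x₃(y₁-y₂)|
Area = (1/2)|2(11-11) + 14(11-(-17)) + 17((-17)-11)|
Area = (1/2)|2*0 + 14*28 + 17*(-28)|
Area = (1/2)|0 + 392 + (-476)|
Area = (1/2)*84 = 42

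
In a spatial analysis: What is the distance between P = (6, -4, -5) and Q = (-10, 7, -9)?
d = √[(-16)² + (11)² + (-4)²] = √393 = 19.82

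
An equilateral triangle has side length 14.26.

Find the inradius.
For an equilateral triangle, r = s/(2√3) where s is the side.
r = 14.26/(2√3) = 14.26/3.464102 = 4.117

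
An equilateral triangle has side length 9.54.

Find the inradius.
For an equilateral triangle, r = s/(2√3) where s is the side.
r = 9.54/(2√3) = 9.54/3.464102 = 2.754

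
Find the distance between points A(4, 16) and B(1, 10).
Using the distance formula: d = sqrt((x₂-x₁)² + (y₂-y₁)²)
dx = 1 - 4 = -3
dy = 10 - 16 = -6
d = sqrt((-3)² + (-6)²) = sqrt(9 + 36) = sqrt(45) = 6.71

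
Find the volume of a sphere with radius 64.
Volume = (4/3) * pi * r³
Volume = (4/3) * pi * 64³
Volume = (4/3) * pi * 262144
Volume = 1098066.22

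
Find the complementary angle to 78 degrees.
Complementary angles sum to 90 degrees.
Other angle = 90 - 78
Other angle = 12 degrees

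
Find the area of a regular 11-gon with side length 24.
For a regular 11-gon with side length s = 24:
Apothem a = s / (2*tan(pi/11)) = 24 / (2*tan(pi/11)) ≈ 40.86825
Perimeter P = 11 * 24 = 264
Area = (1/2) * P * a = (1/2) * 264 * 40.86825 = 5394.61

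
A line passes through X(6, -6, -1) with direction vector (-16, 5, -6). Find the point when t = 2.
P(2) = (6 + (-16)(2), -6 + 5(2), -1 + (-6)(2)) = (-26, 4, -13)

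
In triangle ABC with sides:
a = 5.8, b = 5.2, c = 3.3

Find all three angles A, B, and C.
By the law of cosines:
cos(A) = (b² + c² - a²)/(2bc) = 0.125000  →  A = 82.82°
cos(B) = (a² + c² - b²)/(2ac) = 0.456897  →  B = 62.81°
cos(C) = (a² + b² - c²)/(2ab) = 0.825431  →  C = 34.37°
Check: A + B + C = 180.0° ✓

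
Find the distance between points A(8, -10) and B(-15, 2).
Using the distance formula: d = sqrt((x₂-x₁)² + (y₂-y₁)²)
dx = (-15) - 8 = -23
dy = 2 - (-10) = 12
d = sqrt((-23)² + 12²) = sqrt(529 + 144) = sqrt(673) = 25.94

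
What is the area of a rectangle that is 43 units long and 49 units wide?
Area = length * width
Area = 43 * 49
Area = 2107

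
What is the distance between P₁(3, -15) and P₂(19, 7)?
Using the distance formula: d = sqrt((x₂-x₁)² + (y₂-y₁)²)
dx = 19 - 3 = 16
dy = 7 - (-15) = 22
d = sqrt(16² + 22²) = sqrt(256 + 484) = sqrt(740) = 27.20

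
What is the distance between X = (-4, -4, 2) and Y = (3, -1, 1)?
d = √[(7)² + (3)² + (-1)²] = √59 = 7.681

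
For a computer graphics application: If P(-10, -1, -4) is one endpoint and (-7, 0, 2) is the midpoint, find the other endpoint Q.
Q = (2×(-7) - (-10), 2×0 - (-1), 2×2 - (-4)) = (-4, 1, 8)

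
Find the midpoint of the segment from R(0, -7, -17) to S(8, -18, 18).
Midpoint = ((0+8)/2, (-7-18)/2, (-17+18)/2) = (4, -12.5, 0.5)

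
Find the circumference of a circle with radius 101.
Circumference = 2 * pi * r
Circumference = 2 * pi * 101
Circumference = 634.60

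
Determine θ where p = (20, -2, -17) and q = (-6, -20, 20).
p·q = -420, |p|² = 693, |q|² = 836
cos θ = -420/√579348 ≈ -0.5518
θ ≈ 123.5°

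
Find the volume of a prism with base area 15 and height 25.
Volume = base area * height
Volume = 15 * 25
Volume = 375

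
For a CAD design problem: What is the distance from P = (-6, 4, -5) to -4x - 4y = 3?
d = |(-4)(-6) + (-4)(4) + 0(-5) - (3)| / √((-4)² + (-4)² + 0²) = 5/√32 = 0.8839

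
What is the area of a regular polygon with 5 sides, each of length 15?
For a regular 5-gon with side length s = 15:
Apothem a = s / (2*tan(pi/5)) = 15 / (2*tan(pi/5)) ≈ 10.3229
Perimeter P = 5 * 15 = 75
Area = (1/2) * P * a = (1/2) * 75 * 10.3229 = 387.11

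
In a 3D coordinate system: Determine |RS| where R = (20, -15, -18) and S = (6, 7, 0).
d = √[(-14)² + (22)² + (18)²] = √1004 = 31.69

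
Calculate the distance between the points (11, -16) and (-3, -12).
Using the distance formula: d = sqrt((x₂-x₁)² + (y₂-y₁)²)
dx = (-3) - 11 = -14
dy = (-12) - (-16) = 4
d = sqrt((-14)² + 4²) = sqrt(196 + 16) = sqrt(212) = 14.56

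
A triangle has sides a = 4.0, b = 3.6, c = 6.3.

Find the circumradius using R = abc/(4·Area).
s = (a+b+c)/2 = 6.95
Area = √(s(s-a)(s-b)(s-c)) = √(6.95·2.95·3.35·0.65) = 6.68163
R = abc/(4·Area) = (4.0·3.6·6.3)/(4·6.68163) = 90.72/26.72652 = 3.394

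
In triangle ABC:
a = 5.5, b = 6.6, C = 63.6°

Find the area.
Using A = ½ab·sin(C):
A = ½·5.5·6.6·sin(63.6°) = ½·36.3·0.895712 = 16.26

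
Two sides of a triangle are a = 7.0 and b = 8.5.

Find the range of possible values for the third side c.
By the triangle inequality: |a - b| < c < a + b
|7.0 - 8.5| < c < 7.0 + 8.5
1.5 < c < 15.5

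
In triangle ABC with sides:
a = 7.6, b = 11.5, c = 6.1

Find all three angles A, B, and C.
By the law of cosines:
cos(A) = (b² + c² - a²)/(2bc) = 0.796151  →  A = 37.24°
cos(B) = (a² + c² - b²)/(2ac) = -0.402071  →  B = 113.7°
cos(C) = (a² + b² - c²)/(2ab) = 0.874142  →  C = 29.06°
Check: A + B + C = 180.0° ✓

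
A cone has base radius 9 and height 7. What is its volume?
Volume = (1/3) * pi * r² * h
Volume = (1/3) * pi * 9² * 7
Volume = (1/3) * pi * 81 * 7
Volume = (1/3) * pi * 567
Volume = 593.76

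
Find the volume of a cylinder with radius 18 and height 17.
Volume = pi * r² * h
Volume = pi * 18² * 17
Volume = pi * 324 * 17
Volume = pi * 5508
Volume = 17303.89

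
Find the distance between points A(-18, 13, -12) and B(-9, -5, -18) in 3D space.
d = √[(9)² + (-18)² + (-6)²] = √441 = 21.0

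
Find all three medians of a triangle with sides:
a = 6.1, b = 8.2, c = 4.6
Using m_x = ½√(2y² + 2z² - x²):
m_a = ½√(2·8.2² + 2·4.6² - 6.1²) = ½√139.59 = 5.907
m_b = ½√(2·6.1² + 2·4.6² - 8.2²) = ½√49.5 = 3.518
m_c = ½√(2·6.1² + 2·8.2² - 4.6²) = ½√187.74 = 6.851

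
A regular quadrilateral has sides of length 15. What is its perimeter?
Perimeter = number of sides * side length
Perimeter = 4 * 15
Perimeter = 60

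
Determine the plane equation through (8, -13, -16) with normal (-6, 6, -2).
d = n·P = (-6)(8) + (6)(-13) + (-2)(-16) = -94
Plane: -6x + 6y - 2z = -94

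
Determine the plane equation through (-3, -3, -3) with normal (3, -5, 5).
d = n·P = (3)(-3) + (-5)(-3) + (5)(-3) = -9
Plane: 3x - 5y + 5z = -9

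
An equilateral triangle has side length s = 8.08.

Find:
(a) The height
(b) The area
(a) Height h = s·√3/2 = 8.08·√3/2 = 6.997
(b) Area = (√3/4)·s² = (√3/4)·8.08² = (√3/4)·65.2864 = 28.27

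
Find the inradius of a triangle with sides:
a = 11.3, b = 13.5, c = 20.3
s = (a+b+c)/2 = (11.3+13.5+20.3)/2 = 22.55
Area = √(s(s-a)(s-b)(s-c)) = √(22.55·11.25·9.05·2.25) = 71.8729
r = Area/s = 71.8729/22.55 = 3.187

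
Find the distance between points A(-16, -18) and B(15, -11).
Using the distance formula: d = sqrt((x₂-x₁)² + (y₂-y₁)²)
dx = 15 - (-16) = 31
dy = (-11) - (-18) = 7
d = sqrt(31² + 7²) = sqrt(961 + 49) = sqrt(1010) = 31.78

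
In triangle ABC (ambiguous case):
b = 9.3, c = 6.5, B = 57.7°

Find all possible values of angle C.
sin(C)/c = sin(B)/b  →  sin(C) = c·sin(B)/b = 6.5·sin(57.7°)/9.3 = 0.590774
C₁ = arcsin(0.590774) = 36.21°,  C₂ = 180° - C₁ = 143.79°
Check C₂: A = 180° - 57.7° - 143.79° = -21.49° ≤ 0, rejected
C = 36.21° (one solution)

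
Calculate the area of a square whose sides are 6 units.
Area = s²
Area = 6²
Area = 36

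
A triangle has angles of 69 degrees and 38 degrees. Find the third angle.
Sum of angles in a triangle = 180 degrees
Third angle = 180 - 69 - 38
Third angle = 73 degrees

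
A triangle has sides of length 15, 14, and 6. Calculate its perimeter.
Perimeter = sum of all sides
Perimeter = 15 + 14 + 6
Perimeter = 35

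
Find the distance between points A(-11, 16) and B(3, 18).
Using the distance formula: d = sqrt((x₂-x₁)² + (y₂-y₁)²)
dx = 3 - (-11) = 14
dy = 18 - 16 = 2
d = sqrt(14² + 2²) = sqrt(196 + 4) = sqrt(200) = 14.14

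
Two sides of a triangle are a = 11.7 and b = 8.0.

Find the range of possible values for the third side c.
By the triangle inequality: |a - b| < c < a + b
|11.7 - 8.0| < c < 11.7 + 8.0
3.7 < c < 19.7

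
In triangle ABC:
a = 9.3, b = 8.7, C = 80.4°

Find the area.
Using A = ½ab·sin(C):
A = ½·9.3·8.7·sin(80.4°) = ½·80.91·0.985996 = 39.89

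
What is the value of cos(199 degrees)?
cos(199 degrees) = -0.9455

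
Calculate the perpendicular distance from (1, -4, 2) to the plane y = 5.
d = |0(1) + 1(-4) + 0(2) - (5)| / √(0² + 1² + 0²) = 9/√1 = 9.0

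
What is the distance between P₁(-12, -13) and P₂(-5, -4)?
Using the distance formula: d = sqrt((x₂-x₁)² + (y₂-y₁)²)
dx = (-5) - (-12) = 7
dy = (-4) - (-13) = 9
d = sqrt(7² + 9²) = sqrt(49 + 81) = sqrt(130) = 11.40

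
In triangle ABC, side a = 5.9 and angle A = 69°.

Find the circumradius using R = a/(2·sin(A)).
R = a/(2·sin(A)) = 5.9/(2·sin(69°))
R = 5.9/(2·0.933580) = 5.9/1.867161 = 3.16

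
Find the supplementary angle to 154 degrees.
Supplementary angles sum to 180 degrees.
Other angle = 180 - 154
Other angle = 26 degrees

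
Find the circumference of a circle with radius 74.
Circumference = 2 * pi * r
Circumference = 2 * pi * 74
Circumference = 464.96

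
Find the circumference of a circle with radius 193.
Circumference = 2 * pi * r
Circumference = 2 * pi * 193
Circumference = 1212.65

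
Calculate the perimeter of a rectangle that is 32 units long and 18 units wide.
Perimeter = 2 * (length + width)
Perimeter = 2 * (32 + 18)
Perimeter = 2 * 50
Perimeter = 100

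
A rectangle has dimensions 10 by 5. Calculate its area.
Area = length * width
Area = 10 * 5
Area = 50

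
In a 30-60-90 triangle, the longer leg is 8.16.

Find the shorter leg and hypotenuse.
In a 30-60-90 triangle, sides are in ratio 1 : √3 : 2.
Long leg = short leg·√3  →  short leg = 8.16/√3 = 4.711
Hypotenuse = 2·(short leg) = 2·8.16/√3 = 9.422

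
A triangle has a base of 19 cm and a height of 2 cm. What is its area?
Area = (1/2) * base * height
Area = (1/2) * 19 * 2
Area = 19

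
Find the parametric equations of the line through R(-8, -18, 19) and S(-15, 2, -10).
Direction vector d = S - R = (-7, 20, -29)
x = -8 - 7t, y = -18 + 20t, z = 19 - 29t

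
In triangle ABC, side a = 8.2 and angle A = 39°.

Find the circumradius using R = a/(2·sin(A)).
R = a/(2·sin(A)) = 8.2/(2·sin(39°))
R = 8.2/(2·0.629320) = 8.2/1.258641 = 6.515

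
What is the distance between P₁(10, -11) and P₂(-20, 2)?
Using the distance formula: d = sqrt((x₂-x₁)² + (y₂-y₁)²)
dx = (-20) - 10 = -30
dy = 2 - (-11) = 13
d = sqrt((-30)² + 13²) = sqrt(900 + 169) = sqrt(1069) = 32.70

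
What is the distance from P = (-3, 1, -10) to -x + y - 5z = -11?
d = |(-1)(-3) + 1(1) + (-5)(-10) - (-11)| / √((-1)² + 1² + (-5)²) = 65/√27 = 12.51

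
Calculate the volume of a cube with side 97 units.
Volume = s³
Volume = 97³
Volume = 912673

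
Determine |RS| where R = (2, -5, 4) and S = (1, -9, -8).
d = √[(-1)² + (-4)² + (-12)²] = √161 = 12.69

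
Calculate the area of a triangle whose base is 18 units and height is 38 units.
Area = (1/2) * base * height
Area = (1/2) * 18 * 38
Area = 342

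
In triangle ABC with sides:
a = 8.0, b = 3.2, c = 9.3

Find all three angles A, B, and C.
By the law of cosines:
cos(A) = (b² + c² - a²)/(2bc) = 0.549899  →  A = 56.64°
cos(B) = (a² + c² - b²)/(2ac) = 0.942540  →  B = 19.52°
cos(C) = (a² + b² - c²)/(2ab) = -0.239258  →  C = 103.8°
Check: A + B + C = 180.0° ✓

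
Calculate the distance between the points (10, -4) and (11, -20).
Using the distance formula: d = sqrt((x₂-x₁)² + (y₂-y₁)²)
dx = 11 - 10 = 1
dy = (-20) - (-4) = -16
d = sqrt(1² + (-16)²) = sqrt(1 + 256) = sqrt(257) = 16.03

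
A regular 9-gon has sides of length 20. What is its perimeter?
Perimeter = number of sides * side length
Perimeter = 9 * 20
Perimeter = 180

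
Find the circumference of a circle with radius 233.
Circumference = 2 * pi * r
Circumference = 2 * pi * 233
Circumference = 1463.98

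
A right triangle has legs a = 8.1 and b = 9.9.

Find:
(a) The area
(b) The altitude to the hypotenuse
(a) Area = ½ab = ½·8.1·9.9 = 40.095
(b) Hypotenuse c = √(8.1² + 9.9²) = √163.62 = 12.7914
    Area = ½·c·h_c  →  h_c = 2·Area/c = 2·40.095/12.7914 = 6.269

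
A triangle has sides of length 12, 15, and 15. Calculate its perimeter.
Perimeter = sum of all sides
Perimeter = 12 + 15 + 15
Perimeter = 42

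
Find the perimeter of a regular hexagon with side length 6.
Perimeter = number of sides * side length
Perimeter = 6 * 6
Perimeter = 36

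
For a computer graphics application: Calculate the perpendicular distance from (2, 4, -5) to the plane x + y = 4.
d = |1(2) + 1(4) + 0(-5) - (4)| / √(1² + 1² + 0²) = 2/√2 = 1.414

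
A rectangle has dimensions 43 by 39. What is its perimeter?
Perimeter = 2 * (length + width)
Perimeter = 2 * (43 + 39)
Perimeter = 2 * 82
Perimeter = 164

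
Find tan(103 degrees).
tan(103 degrees) = -4.3315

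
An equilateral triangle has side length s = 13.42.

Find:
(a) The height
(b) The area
(a) Height h = s·√3/2 = 13.42·√3/2 = 11.62
(b) Area = (√3/4)·s² = (√3/4)·13.42² = (√3/4)·180.096 = 77.98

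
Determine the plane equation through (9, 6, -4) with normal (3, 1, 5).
d = n·P = (3)(9) + (1)(6) + (5)(-4) = 13
Plane: 3x + y + 5z = 13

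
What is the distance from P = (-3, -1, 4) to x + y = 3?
d = |1(-3) + 1(-1) + 0(4) - (3)| / √(1² + 1² + 0²) = 7/√2 = 4.95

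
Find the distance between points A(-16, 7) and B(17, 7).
Using the distance formula: d = sqrt((x₂-x₁)² + (y₂-y₁)²)
dx = 17 - (-16) = 33
dy = 7 - 7 = 0
d = sqrt(33² + 0²) = sqrt(1089 + 0) = sqrt(1089) = 33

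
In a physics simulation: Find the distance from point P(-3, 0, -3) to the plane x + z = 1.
d = |1(-3) + 0(0) + 1(-3) - (1)| / √(1² + 0² + 1²) = 7/√2 = 4.95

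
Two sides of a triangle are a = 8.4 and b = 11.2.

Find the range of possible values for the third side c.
By the triangle inequality: |a - b| < c < a + b
|8.4 - 11.2| < c < 8.4 + 11.2
2.8 < c < 19.6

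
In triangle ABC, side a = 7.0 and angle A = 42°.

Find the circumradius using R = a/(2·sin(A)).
R = a/(2·sin(A)) = 7.0/(2·sin(42°))
R = 7.0/(2·0.669131) = 7.0/1.338261 = 5.231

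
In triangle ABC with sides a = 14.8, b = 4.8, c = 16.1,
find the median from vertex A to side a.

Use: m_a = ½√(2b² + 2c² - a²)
m_a = ½√(2·4.8² + 2·16.1² - 14.8²)
m_a = ½√(46.08 + 518.42 - 219.04) = ½√345.46 = 9.293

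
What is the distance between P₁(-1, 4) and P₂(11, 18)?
Using the distance formula: d = sqrt((x₂-x₁)² + (y₂-y₁)²)
dx = 11 - (-1) = 12
dy = 18 - 4 = 14
d = sqrt(12² + 14²) = sqrt(144 + 196) = sqrt(340) = 18.44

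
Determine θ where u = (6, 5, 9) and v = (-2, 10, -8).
u·v = -34, |u|² = 142, |v|² = 168
cos θ = -34/√23856 ≈ -0.2201
θ ≈ 102.7°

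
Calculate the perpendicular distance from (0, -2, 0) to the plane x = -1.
d = |1(0) + 0(-2) + 0(0) - (-1)| / √(1² + 0² + 0²) = 1/√1 = 1.0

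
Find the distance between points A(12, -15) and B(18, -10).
Using the distance formula: d = sqrt((x₂-x₁)² + (y₂-y₁)²)
dx = 18 - 12 = 6
dy = (-10) - (-15) = 5
d = sqrt(6² + 5²) = sqrt(36 + 25) = sqrt(61) = 7.81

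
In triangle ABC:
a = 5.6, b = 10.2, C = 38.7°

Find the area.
Using A = ½ab·sin(C):
A = ½·5.6·10.2·sin(38.7°) = ½·57.12·0.625243 = 17.86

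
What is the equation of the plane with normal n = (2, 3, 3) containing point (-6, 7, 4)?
d = n·P = (2)(-6) + (3)(7) + (3)(4) = 21
Plane: 2x + 3y + 3z = 21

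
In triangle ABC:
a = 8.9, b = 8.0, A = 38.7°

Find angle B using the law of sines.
sin(B)/b = sin(A)/a
sin(B) = b·sin(A)/a = 8.0·sin(38.7°)/8.9 = 0.562016
B = arcsin(0.562016) = 34.2°  (b ≤ a, so B ≤ A and the acute solution is unique)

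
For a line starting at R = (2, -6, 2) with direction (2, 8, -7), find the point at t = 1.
P(1) = (2 + 2(1), -6 + 8(1), 2 + (-7)(1)) = (4, 2, -5)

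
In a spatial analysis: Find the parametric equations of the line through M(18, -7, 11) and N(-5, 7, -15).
Direction vector d = N - M = (-23, 14, -26)
x = 18 - 23t, y = -7 + 14t, z = 11 - 26t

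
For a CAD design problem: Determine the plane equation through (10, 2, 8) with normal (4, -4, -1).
d = n·P = (4)(10) + (-4)(2) + (-1)(8) = 24
Plane: 4x - 4y - z = 24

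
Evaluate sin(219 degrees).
sin(219 degrees) = -0.6293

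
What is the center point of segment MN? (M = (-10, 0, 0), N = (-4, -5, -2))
Midpoint = ((-10-4)/2, (0-5)/2, (0-2)/2) = (-7, -2.5, -1)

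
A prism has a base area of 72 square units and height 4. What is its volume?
Volume = base area * height
Volume = 72 * 4
Volume = 288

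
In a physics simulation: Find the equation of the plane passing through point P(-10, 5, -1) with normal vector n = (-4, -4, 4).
d = n·P = (-4)(-10) + (-4)(5) + (4)(-1) = 16
Plane: -4x - 4y + 4z = 16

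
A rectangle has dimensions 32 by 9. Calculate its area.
Area = length * width
Area = 32 * 9
Area = 288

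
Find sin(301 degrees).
sin(301 degrees) = -0.8572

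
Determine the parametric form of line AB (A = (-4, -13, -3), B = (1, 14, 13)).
Direction vector d = B - A = (5, 27, 16)
x = -4 + 5t, y = -13 + 27t, z = -3 + 16t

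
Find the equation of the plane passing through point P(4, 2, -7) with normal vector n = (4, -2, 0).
d = n·P = (4)(4) + (-2)(2) + (0)(-7) = 12
Plane: 4x - 2y = 12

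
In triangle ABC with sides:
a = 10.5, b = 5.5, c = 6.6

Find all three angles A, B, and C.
By the law of cosines:
cos(A) = (b² + c² - a²)/(2bc) = -0.501928  →  A = 120.1°
cos(B) = (a² + c² - b²)/(2ac) = 0.891486  →  B = 26.94°
cos(C) = (a² + b² - c²)/(2ab) = 0.839307  →  C = 32.93°
Check: A + B + C = 180.0° ✓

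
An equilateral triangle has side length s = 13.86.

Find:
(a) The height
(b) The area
(a) Height h = s·√3/2 = 13.86·√3/2 = 12
(b) Area = (√3/4)·s² = (√3/4)·13.86² = (√3/4)·192.1 = 83.18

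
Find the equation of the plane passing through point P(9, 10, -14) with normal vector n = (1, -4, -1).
d = n·P = (1)(9) + (-4)(10) + (-1)(-14) = -17
Plane: x - 4y - z = -17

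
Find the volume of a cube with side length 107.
Volume = s³
Volume = 107³
Volume = 1225043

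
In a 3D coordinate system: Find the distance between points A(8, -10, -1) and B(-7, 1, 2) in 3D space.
d = √[(-15)² + (11)² + (3)²] = √355 = 18.84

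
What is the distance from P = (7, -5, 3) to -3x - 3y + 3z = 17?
d = |(-3)(7) + (-3)(-5) + 3(3) - (17)| / √((-3)² + (-3)² + 3²) = 14/√27 = 2.694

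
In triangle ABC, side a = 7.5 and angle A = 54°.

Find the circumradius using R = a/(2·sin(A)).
R = a/(2·sin(A)) = 7.5/(2·sin(54°))
R = 7.5/(2·0.809017) = 7.5/1.618034 = 4.635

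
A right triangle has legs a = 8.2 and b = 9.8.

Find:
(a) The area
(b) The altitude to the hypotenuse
(a) Area = ½ab = ½·8.2·9.8 = 40.18
(b) Hypotenuse c = √(8.2² + 9.8²) = √163.28 = 12.7781
    Area = ½·c·h_c  →  h_c = 2·Area/c = 2·40.18/12.7781 = 6.289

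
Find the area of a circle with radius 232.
Area = pi * r²
Area = pi * 232²
Area = pi * 53824
Area = 169093.08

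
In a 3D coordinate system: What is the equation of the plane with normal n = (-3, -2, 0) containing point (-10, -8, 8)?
d = n·P = (-3)(-10) + (-2)(-8) + (0)(8) = 46
Plane: -3x - 2y = 46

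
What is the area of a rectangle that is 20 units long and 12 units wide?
Area = length * width
Area = 20 * 12
Area = 240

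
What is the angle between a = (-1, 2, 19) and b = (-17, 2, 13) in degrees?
a·b = 268, |a|² = 366, |b|² = 462
cos θ = 268/√169092 ≈ 0.6517
θ ≈ 49.33°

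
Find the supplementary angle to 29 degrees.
Supplementary angles sum to 180 degrees.
Other angle = 180 - 29
Other angle = 151 degrees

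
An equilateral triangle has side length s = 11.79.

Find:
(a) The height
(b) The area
(a) Height h = s·√3/2 = 11.79·√3/2 = 10.21
(b) Area = (√3/4)·s² = (√3/4)·11.79² = (√3/4)·139.004 = 60.19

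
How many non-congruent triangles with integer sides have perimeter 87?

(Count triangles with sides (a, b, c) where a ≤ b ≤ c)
With a ≤ b ≤ c and a + b + c = 87, the triangle inequality a + b > c gives c < 87/2, so c ≤ 43.
Iterate a from 1 to ⌊p/3⌋ = 29; for each a, b ranges from a to ⌊(p−a)/2⌋ with c = p − a − b, keeping only c ≥ b.
Triples: (1, 43, 43), (2, 42, 43), (3, 41, 43), …
Count = 169 triangles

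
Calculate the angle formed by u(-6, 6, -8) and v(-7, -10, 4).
u·v = -50, |u|² = 136, |v|² = 165
cos θ = -50/√22440 ≈ -0.3338
θ ≈ 109.5°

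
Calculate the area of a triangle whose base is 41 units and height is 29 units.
Area = (1/2) * base * height
Area = (1/2) * 41 * 29
Area = 594.50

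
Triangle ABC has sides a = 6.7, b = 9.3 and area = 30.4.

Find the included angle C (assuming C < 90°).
Area = ½ab·sin(C)  →  sin(C) = 2·Area/(ab)
sin(C) = 2·30.4/(6.7·9.3) = 0.975766
C = arcsin(0.975766) = 77.36°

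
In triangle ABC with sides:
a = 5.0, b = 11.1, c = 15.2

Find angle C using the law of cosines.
cos(C) = (a² + b² - c²)/(2ab)
cos(C) = (5.0² + 11.1² - 15.2²)/(2·5.0·11.1) = -82.83/111 = -0.746216
C = arccos(-0.746216) = 138.3°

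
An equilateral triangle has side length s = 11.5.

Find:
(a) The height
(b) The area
(a) Height h = s·√3/2 = 11.5·√3/2 = 9.959
(b) Area = (√3/4)·s² = (√3/4)·11.5² = (√3/4)·132.25 = 57.27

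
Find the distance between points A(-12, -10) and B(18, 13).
Using the distance formula: d = sqrt((x₂-x₁)² + (y₂-y₁)²)
dx = 18 - (-12) = 30
dy = 13 - (-10) = 23
d = sqrt(30² + 23²) = sqrt(900 + 529) = sqrt(1429) = 37.80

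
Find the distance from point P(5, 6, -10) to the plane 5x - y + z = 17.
d = |5(5) + (-1)(6) + 1(-10) - (17)| / √(5² + (-1)² + 1²) = 8/√27 = 1.54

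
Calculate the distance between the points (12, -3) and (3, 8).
Using the distance formula: d = sqrt((x₂-x₁)² + (y₂-y₁)²)
dx = 3 - 12 = -9
dy = 8 - (-3) = 11
d = sqrt((-9)² + 11²) = sqrt(81 + 121) = sqrt(202) = 14.21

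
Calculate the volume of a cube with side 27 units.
Volume = s³
Volume = 27³
Volume = 19683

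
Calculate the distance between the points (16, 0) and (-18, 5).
Using the distance formula: d = sqrt((x₂-x₁)² + (y₂-y₁)²)
dx = (-18) - 16 = -34
dy = 5 - 0 = 5
d = sqrt((-34)² + 5²) = sqrt(1156 + 25) = sqrt(1181) = 34.37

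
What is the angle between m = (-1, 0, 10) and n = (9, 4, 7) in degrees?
m·n = 61, |m|² = 101, |n|² = 146
cos θ = 61/√14746 ≈ 0.5023
θ ≈ 59.85°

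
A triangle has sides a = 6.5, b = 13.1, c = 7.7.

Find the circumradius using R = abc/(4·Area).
s = (a+b+c)/2 = 13.65
Area = √(s(s-a)(s-b)(s-c)) = √(13.65·7.15·0.55·5.95) = 17.8714
R = abc/(4·Area) = (6.5·13.1·7.7)/(4·17.8714) = 655.655/71.4856 = 9.172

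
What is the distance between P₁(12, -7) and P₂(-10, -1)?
Using the distance formula: d = sqrt((x₂-x₁)² + (y₂-y₁)²)
dx = (-10) - 12 = -22
dy = (-1) - (-7) = 6
d = sqrt((-22)² + 6²) = sqrt(484 + 36) = sqrt(520) = 22.80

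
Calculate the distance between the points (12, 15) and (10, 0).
Using the distance formula: d = sqrt((x₂-x₁)² + (y₂-y₁)²)
dx = 10 - 12 = -2
dy = 0 - 15 = -15
d = sqrt((-2)² + (-15)²) = sqrt(4 + 225) = sqrt(229) = 15.13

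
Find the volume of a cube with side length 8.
Volume = s³
Volume = 8³
Volume = 512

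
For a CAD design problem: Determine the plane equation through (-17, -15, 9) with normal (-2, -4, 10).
d = n·P = (-2)(-17) + (-4)(-15) + (10)(9) = 184
Plane: -2x - 4y + 10z = 184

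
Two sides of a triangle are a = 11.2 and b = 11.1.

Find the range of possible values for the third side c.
By the triangle inequality: |a - b| < c < a + b
|11.2 - 11.1| < c < 11.2 + 11.1
0.1 < c < 22.3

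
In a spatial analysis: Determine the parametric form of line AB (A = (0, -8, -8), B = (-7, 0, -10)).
Direction vector d = B - A = (-7, 8, -2)
x = 0 - 7t, y = -8 + 8t, z = -8 - 2t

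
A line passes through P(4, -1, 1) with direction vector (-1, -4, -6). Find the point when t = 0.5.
P(0.5) = (4 + (-1)(0.5), -1 + (-4)(0.5), 1 + (-6)(0.5)) = (3.5, -3, -2)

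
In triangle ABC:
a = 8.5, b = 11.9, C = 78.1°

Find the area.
Using A = ½ab·sin(C):
A = ½·8.5·11.9·sin(78.1°) = ½·101.15·0.978509 = 49.49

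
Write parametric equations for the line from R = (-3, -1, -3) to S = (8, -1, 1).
Direction vector d = S - R = (11, 0, 4)
x = -3 + 11t, y = -1, z = -3 + 4t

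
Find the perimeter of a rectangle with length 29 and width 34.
Perimeter = 2 * (length + width)
Perimeter = 2 * (29 + 34)
Perimeter = 2 * 63
Perimeter = 126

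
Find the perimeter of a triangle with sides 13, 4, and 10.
Perimeter = sum of all sides
Perimeter = 13 + 4 + 10
Perimeter = 27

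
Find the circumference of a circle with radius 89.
Circumference = 2 * pi * r
Circumference = 2 * pi * 89
Circumference = 559.20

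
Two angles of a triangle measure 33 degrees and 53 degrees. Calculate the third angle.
Sum of angles in a triangle = 180 degrees
Third angle = 180 - 33 - 53
Third angle = 94 degrees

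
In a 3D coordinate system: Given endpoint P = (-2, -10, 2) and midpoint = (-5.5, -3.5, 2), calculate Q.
Q = (2×(-5.5) - (-2), 2×(-3.5) - (-10), 2×2 - 2) = (-9, 3, 2)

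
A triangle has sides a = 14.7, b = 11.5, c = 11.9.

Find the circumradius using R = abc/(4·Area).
s = (a+b+c)/2 = 19.05
Area = √(s(s-a)(s-b)(s-c)) = √(19.05·4.35·7.55·7.15) = 66.8834
R = abc/(4·Area) = (14.7·11.5·11.9)/(4·66.8834) = 2011.695/267.5336 = 7.519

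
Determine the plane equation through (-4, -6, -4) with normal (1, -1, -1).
d = n·P = (1)(-4) + (-1)(-6) + (-1)(-4) = 6
Plane: x - y - z = 6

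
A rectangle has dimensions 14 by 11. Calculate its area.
Area = length * width
Area = 14 * 11
Area = 154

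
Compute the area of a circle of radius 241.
Area = pi * r²
Area = pi * 241²
Area = pi * 58081
Area = 182466.84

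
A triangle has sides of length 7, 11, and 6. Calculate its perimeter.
Perimeter = sum of all sides
Perimeter = 7 + 11 + 6
Perimeter = 24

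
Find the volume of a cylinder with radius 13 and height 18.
Volume = pi * r² * h
Volume = pi * 13² * 18
Volume = pi * 169 * 18
Volume = pi * 3042
Volume = 9556.72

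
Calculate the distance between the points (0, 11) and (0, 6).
Using the distance formula: d = sqrt((x₂-x₁)² + (y₂-y₁)²)
dx = 0 - 0 = 0
dy = 6 - 11 = -5
d = sqrt(0² + (-5)²) = sqrt(0 + 25) = sqrt(25) = 5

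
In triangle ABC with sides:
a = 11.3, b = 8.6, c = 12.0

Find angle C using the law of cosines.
cos(C) = (a² + b² - c²)/(2ab)
cos(C) = (11.3² + 8.6² - 12.0²)/(2·11.3·8.6) = 57.65/194.36 = 0.296615
C = arccos(0.296615) = 72.75°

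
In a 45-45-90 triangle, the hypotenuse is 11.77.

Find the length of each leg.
In a 45-45-90 triangle, hypotenuse = leg·√2  →  leg = hypotenuse/√2
leg = 11.77/√2 = 8.323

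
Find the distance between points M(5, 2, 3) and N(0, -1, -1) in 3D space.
d = √[(-5)² + (-3)² + (-4)²] = √50 = 7.071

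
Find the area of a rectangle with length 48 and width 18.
Area = length * width
Area = 48 * 18
Area = 864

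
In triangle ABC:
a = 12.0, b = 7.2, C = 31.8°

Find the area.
Using A = ½ab·sin(C):
A = ½·12.0·7.2·sin(31.8°) = ½·86.4·0.526956 = 22.76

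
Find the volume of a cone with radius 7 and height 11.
Volume = (1/3) * pi * r² * h
Volume = (1/3) * pi * 7² * 11
Volume = (1/3) * pi * 49 * 11
Volume = (1/3) * pi * 539
Volume = 564.44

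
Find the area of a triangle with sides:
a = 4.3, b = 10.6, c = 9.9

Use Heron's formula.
s = (a+b+c)/2 = (4.3+10.6+9.9)/2 = 12.4
A = √(s(s-a)(s-b)(s-c)) = √(12.4·8.1·1.8·2.5)
A = √451.98 = 21.26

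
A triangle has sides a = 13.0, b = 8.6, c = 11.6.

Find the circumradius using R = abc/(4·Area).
s = (a+b+c)/2 = 16.6
Area = √(s(s-a)(s-b)(s-c)) = √(16.6·3.6·8·5) = 48.8917
R = abc/(4·Area) = (13.0·8.6·11.6)/(4·48.8917) = 1296.88/195.5668 = 6.631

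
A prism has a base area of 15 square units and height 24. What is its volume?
Volume = base area * height
Volume = 15 * 24
Volume = 360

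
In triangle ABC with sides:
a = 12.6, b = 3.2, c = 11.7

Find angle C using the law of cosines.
cos(C) = (a² + b² - c²)/(2ab)
cos(C) = (12.6² + 3.2² - 11.7²)/(2·12.6·3.2) = 32.11/80.64 = 0.398189
C = arccos(0.398189) = 66.53°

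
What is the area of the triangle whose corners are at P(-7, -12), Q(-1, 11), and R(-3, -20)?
Using the coordinate formula: Area = (1/2)|x₁(y₂-y₃) + x₂(y₃-y₁) + x₃(y₁-y₂)|
Area = (1/2)|(-7)(11-(-20)) + (-1)((-20)-(-12)) + (-3)((-12)-11)|
Area = (1/2)|(-7)*31 + (-1)*(-8) + (-3)*(-23)|
Area = (1/2)|(-217) + 8 + 69|
Area = (1/2)*140 = 70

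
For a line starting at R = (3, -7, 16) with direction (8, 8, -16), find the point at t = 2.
P(2) = (3 + 8(2), -7 + 8(2), 16 + (-16)(2)) = (19, 9, -16)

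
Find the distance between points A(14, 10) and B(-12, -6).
Using the distance formula: d = sqrt((x₂-x₁)² + (y₂-y₁)²)
dx = (-12) - 14 = -26
dy = (-6) - 10 = -16
d = sqrt((-26)² + (-16)²) = sqrt(676 + 256) = sqrt(932) = 30.53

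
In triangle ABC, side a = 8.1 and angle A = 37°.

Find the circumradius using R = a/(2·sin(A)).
R = a/(2·sin(A)) = 8.1/(2·sin(37°))
R = 8.1/(2·0.601815) = 8.1/1.203630 = 6.73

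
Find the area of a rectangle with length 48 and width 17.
Area = length * width
Area = 48 * 17
Area = 816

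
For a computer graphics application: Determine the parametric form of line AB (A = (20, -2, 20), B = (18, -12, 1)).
Direction vector d = B - A = (-2, -10, -19)
x = 20 - 2t, y = -2 - 10t, z = 20 - 19t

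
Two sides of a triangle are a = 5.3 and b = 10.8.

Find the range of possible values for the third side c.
By the triangle inequality: |a - b| < c < a + b
|5.3 - 10.8| < c < 5.3 + 10.8
5.5 < c < 16.1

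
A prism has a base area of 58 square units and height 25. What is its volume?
Volume = base area * height
Volume = 58 * 25
Volume = 1450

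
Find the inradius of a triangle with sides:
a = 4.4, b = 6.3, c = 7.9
s = (a+b+c)/2 = (4.4+6.3+7.9)/2 = 9.3
Area = √(s(s-a)(s-b)(s-c)) = √(9.3·4.9·3·1.4) = 13.8345
r = Area/s = 13.8345/9.3 = 1.488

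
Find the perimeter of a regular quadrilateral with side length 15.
Perimeter = number of sides * side length
Perimeter = 4 * 15
Perimeter = 60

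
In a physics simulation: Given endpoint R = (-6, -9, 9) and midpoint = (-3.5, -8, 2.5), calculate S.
S = (2×(-3.5) - (-6), 2×(-8) - (-9), 2×2.5 - 9) = (-1, -7, -4)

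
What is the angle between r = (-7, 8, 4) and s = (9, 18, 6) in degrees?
r·s = 105, |r|² = 129, |s|² = 441
cos θ = 105/√56889 ≈ 0.4402
θ ≈ 63.88°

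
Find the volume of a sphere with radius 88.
Volume = (4/3) * pi * r³
Volume = (4/3) * pi * 88³
Volume = (4/3) * pi * 681472
Volume = 2854543.24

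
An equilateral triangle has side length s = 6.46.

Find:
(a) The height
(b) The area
(a) Height h = s·√3/2 = 6.46·√3/2 = 5.595
(b) Area = (√3/4)·s² = (√3/4)·6.46² = (√3/4)·41.7316 = 18.07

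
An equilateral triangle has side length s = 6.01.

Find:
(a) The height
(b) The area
(a) Height h = s·√3/2 = 6.01·√3/2 = 5.205
(b) Area = (√3/4)·s² = (√3/4)·6.01² = (√3/4)·36.1201 = 15.64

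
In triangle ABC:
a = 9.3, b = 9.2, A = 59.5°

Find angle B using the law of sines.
sin(B)/b = sin(A)/a
sin(B) = b·sin(A)/a = 9.2·sin(59.5°)/9.3 = 0.852364
B = arcsin(0.852364) = 58.47°  (b ≤ a, so B ≤ A and the acute solution is unique)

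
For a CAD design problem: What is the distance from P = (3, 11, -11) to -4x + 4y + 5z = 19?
d = |(-4)(3) + 4(11) + 5(-11) - (19)| / √((-4)² + 4² + 5²) = 42/√57 = 5.563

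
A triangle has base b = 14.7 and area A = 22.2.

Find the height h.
A = ½bh  →  h = 2A/b
h = 2·22.2/14.7 = 3.02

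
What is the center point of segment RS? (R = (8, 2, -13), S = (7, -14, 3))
Midpoint = ((8+7)/2, (2-14)/2, (-13+3)/2) = (7.5, -6, -5)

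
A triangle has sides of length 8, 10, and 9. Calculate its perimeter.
Perimeter = sum of all sides
Perimeter = 8 + 10 + 9
Perimeter = 27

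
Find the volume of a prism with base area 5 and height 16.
Volume = base area * height
Volume = 5 * 16
Volume = 80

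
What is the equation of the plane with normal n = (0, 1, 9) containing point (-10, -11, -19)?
d = n·P = (0)(-10) + (1)(-11) + (9)(-19) = -182
Plane: y + 9z = -182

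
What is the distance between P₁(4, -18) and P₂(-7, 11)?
Using the distance formula: d = sqrt((x₂-x₁)² + (y₂-y₁)²)
dx = (-7) - 4 = -11
dy = 11 - (-18) = 29
d = sqrt((-11)² + 29²) = sqrt(121 + 841) = sqrt(962) = 31.02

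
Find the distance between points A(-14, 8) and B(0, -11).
Using the distance formula: d = sqrt((x₂-x₁)² + (y₂-y₁)²)
dx = 0 - (-14) = 14
dy = (-11) - 8 = -19
d = sqrt(14² + (-19)²) = sqrt(196 + 361) = sqrt(557) = 23.60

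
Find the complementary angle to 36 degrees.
Complementary angles sum to 90 degrees.
Other angle = 90 - 36
Other angle = 54 degrees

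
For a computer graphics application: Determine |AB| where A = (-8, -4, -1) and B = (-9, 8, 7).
d = √[(-1)² + (12)² + (8)²] = √209 = 14.46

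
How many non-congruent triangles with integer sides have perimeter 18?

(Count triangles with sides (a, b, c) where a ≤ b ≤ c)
With a ≤ b ≤ c and a + b + c = 18, the triangle inequality a + b > c gives c < 18/2, so c ≤ 8.
Iterate a from 1 to ⌊p/3⌋ = 6; for each a, b ranges from a to ⌊(p−a)/2⌋ with c = p − a − b, keeping only c ≥ b.
Triples: (2, 8, 8), (3, 7, 8), (4, 6, 8), …
Count = 7 triangles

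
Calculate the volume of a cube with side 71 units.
Volume = s³
Volume = 71³
Volume = 357911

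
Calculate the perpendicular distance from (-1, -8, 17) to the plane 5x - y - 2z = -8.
d = |5(-1) + (-1)(-8) + (-2)(17) - (-8)| / √(5² + (-1)² + (-2)²) = 23/√30 = 4.199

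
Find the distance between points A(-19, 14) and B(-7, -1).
Using the distance formula: d = sqrt((x₂-x₁)² + (y₂-y₁)²)
dx = (-7) - (-19) = 12
dy = (-1) - 14 = -15
d = sqrt(12² + (-15)²) = sqrt(144 + 225) = sqrt(369) = 19.21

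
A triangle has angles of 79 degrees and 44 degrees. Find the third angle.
Sum of angles in a triangle = 180 degrees
Third angle = 180 - 79 - 44
Third angle = 57 degrees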